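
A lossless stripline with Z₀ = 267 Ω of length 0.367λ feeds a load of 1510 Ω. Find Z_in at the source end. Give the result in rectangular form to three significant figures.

Z_in ≈ 83.7 + j228 Ω

βl = 2π × 0.367 = 132°
tan(βl) = tan(132°) = -1.11
Z_in = Z_0·(Z_L + jZ_0·tanβl)/(Z_0 + jZ_L·tanβl)
     = 267·(1510 − j295)/(267 − j1670)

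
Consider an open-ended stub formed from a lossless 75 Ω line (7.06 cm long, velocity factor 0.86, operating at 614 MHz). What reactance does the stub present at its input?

λ = v/f = 0.86·c / 614 MHz = 0.42 m
βl = 2π·l/λ = 2π × 0.168 = 60.5°
tan(βl) = 1.77
For an open-ended stub, Z_in = −jZ_0·cot(βl) = −jZ_0/tan(βl)

X_in ≈ -42.5 Ω (capacitive)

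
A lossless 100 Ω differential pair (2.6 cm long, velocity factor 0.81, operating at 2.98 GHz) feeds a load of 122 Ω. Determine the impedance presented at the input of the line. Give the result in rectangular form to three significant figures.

Z_in ≈ 87 + j13.3 Ω

λ = v/f = 0.81·c / 2.98 GHz = 0.0815 m
βl = 2π·l/λ = 2π × 0.319 = 115°
tan(βl) = tan(115°) = -2.17
Z_in = Z_0·(Z_L + jZ_0·tanβl)/(Z_0 + jZ_L·tanβl)
     = 100·(122 − j217)/(100 − j264)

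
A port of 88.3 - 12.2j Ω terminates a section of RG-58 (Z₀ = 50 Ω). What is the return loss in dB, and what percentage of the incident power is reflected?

RL ≈ 10.8 dB; 8.38% of incident power reflected

Γ = (38.3 − j12.2)/(138.3 − j12.2), |Γ| = 0.29
RL = −20·log₁₀(0.29) = 10.8 dB
P_refl/P_inc = |Γ|² = 0.0838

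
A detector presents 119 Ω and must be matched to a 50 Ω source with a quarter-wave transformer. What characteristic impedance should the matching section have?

Z_qwt = √(Z_0·R_L) = √(50 × 119) = √5950

Z_qwt ≈ 77.1 Ω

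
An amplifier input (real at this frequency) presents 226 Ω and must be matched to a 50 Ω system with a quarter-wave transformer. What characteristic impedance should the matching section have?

Z_qwt = √(Z_0·R_L) = √(50 × 226) = √11300

Z_qwt ≈ 106 Ω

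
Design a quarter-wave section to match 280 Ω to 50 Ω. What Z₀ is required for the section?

Z_qwt ≈ 118 Ω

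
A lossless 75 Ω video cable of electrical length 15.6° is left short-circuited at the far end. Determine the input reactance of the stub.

X_in ≈ 20.9 Ω (inductive)

tan(βl) = 0.279
For a short-circuited stub, Z_in = jZ_0·tan(βl)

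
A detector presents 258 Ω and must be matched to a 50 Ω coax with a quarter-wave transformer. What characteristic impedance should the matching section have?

Z_qwt ≈ 114 Ω

Z_qwt = √(Z_0·R_L) = √(50 × 258) = √12900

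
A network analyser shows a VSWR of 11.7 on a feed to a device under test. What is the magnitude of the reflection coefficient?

|Γ| = (S − 1)/(S + 1) = (11.7 − 1)/(11.7 + 1) = 10.7/12.7

|Γ| ≈ 0.843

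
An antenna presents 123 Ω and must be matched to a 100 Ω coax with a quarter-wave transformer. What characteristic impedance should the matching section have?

Z_qwt = √(Z_0·R_L) = √(100 × 123) = √12300

Z_qwt ≈ 111 Ω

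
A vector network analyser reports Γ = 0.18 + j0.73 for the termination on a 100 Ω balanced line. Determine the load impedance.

Z_L = Z_0·(1 + Γ)/(1 − Γ) = 100·(1.18 + j0.73)/(0.82 − j0.73)

Z_L ≈ 36.1 + j121 Ω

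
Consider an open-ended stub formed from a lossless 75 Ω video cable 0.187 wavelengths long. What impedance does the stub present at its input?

Z_in ≈ −j31.3 Ω

βl = 2π × 0.187 = 67.3°
tan(βl) = 2.39
For an open-ended stub, Z_in = −jZ_0·cot(βl) = −jZ_0/tan(βl)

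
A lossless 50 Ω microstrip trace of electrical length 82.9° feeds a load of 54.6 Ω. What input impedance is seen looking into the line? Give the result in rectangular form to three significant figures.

Z_in ≈ 45.9 − j0.992 Ω

tan(βl) = tan(82.9°) = 8.03
Z_in = Z_0·(Z_L + jZ_0·tanβl)/(Z_0 + jZ_L·tanβl)
     = 50·(54.6 + j401)/(50 + j438)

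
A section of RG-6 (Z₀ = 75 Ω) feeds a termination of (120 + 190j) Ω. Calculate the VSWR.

VSWR ≈ 6.07

Γ = (Z_L − Z_0)/(Z_L + Z_0) = (45 + j190)/(195 + j190)
|Γ| = 195/272 = 0.717
VSWR = (1 + |Γ|)/(1 − |Γ|) = 1.72/0.283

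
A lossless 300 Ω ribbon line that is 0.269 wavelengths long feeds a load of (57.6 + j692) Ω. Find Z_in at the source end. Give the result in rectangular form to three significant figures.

Z_in ≈ 9.86 − j88.6 Ω

βl = 2π × 0.269 = 96.8°
tan(βl) = tan(96.8°) = -8.34
Z_in = Z_0·(Z_L + jZ_0·tanβl)/(Z_0 + jZ_L·tanβl)
     = 300·(57.6 − j1810)/(6070 − j480)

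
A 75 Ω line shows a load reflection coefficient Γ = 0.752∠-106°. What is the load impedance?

Z_L ≈ 16.5 − j54.8 Ω

Z_L = Z_0·(1 + Γ)/(1 − Γ) = 75·(0.793 − j0.723)/(1.21 + j0.723)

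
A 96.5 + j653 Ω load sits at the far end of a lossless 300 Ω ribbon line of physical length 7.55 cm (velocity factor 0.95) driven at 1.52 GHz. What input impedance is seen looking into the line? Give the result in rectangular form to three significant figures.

λ = v/f = 0.95·c / 1.52 GHz = 0.188 m
βl = 2π·l/λ = 2π × 0.403 = 145°
tan(βl) = tan(145°) = -0.701
Z_in = Z_0·(Z_L + jZ_0·tanβl)/(Z_0 + jZ_L·tanβl)
     = 300·(96.5 + j443)/(758 − j67.7)

Z_in ≈ 22.4 + j177 Ω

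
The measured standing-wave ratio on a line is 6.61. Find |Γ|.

|Γ| ≈ 0.737

|Γ| = (S − 1)/(S + 1) = (6.61 − 1)/(6.61 + 1) = 5.61/7.61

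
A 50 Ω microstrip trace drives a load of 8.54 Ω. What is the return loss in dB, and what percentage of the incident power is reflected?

RL ≈ 3 dB; 50.2% of incident power reflected

Γ = (8.54 − 50)/(8.54 + 50) = -0.708
RL = −20·log₁₀(0.708) = 3 dB
P_refl/P_inc = |Γ|² = 0.502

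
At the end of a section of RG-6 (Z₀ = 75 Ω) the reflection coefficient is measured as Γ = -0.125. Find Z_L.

Z_L = Z_0·(1 + Γ)/(1 − Γ) = 75·(0.875)/(1.12)

Z_L ≈ 58.3 Ω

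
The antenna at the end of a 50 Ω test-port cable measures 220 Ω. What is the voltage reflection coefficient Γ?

Γ = (Z_L − Z_0)/(Z_L + Z_0) = (220 − 50)/(220 + 50) = 170/270

Γ = 0.63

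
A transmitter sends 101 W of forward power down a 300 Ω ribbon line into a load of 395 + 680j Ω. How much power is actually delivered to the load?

P_delivered ≈ 50.6 W

|Γ| = |(95 + j680)/(695 + j680)| = 0.706
|Γ|² = 0.499
P_refl = |Γ|²·P_inc = 50.4 W, P_del = (1 − |Γ|²)·P_inc = 50.6 W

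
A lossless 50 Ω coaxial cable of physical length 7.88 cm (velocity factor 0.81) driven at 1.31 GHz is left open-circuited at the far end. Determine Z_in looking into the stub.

λ = v/f = 0.81·c / 1.31 GHz = 0.185 m
βl = 2π·l/λ = 2π × 0.425 = 153°
tan(βl) = -0.511
For an open-circuited stub, Z_in = −jZ_0·cot(βl) = −jZ_0/tan(βl)

Z_in ≈ +j97.8 Ω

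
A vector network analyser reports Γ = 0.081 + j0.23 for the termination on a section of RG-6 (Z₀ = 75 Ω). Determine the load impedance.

Z_L = Z_0·(1 + Γ)/(1 − Γ) = 75·(1.08 + j0.23)/(0.919 − j0.23)

Z_L ≈ 78.6 + j38.4 Ω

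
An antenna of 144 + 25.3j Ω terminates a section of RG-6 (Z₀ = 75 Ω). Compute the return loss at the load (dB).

Γ = (69 + j25.3)/(219 + j25.3), |Γ| = 0.333
RL = −20·log₁₀|Γ| = −20·log₁₀(0.333)

RL ≈ 9.54 dB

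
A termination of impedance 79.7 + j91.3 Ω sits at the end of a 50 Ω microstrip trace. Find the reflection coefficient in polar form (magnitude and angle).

Γ ≈ 0.605 ∠ 36.8°

Γ = (Z_L − Z_0)/(Z_L + Z_0) = (29.7 + j91.3)/(129.7 + j91.3)
|Γ| = 96/159 = 0.605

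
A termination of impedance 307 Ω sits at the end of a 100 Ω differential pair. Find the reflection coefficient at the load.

Γ = (Z_L − Z_0)/(Z_L + Z_0) = (307 − 100)/(307 + 100) = 207/407

Γ = 0.509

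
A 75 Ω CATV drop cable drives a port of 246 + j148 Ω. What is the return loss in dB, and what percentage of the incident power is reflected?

Γ = (171 + j148)/(321 + j148), |Γ| = 0.64
RL = −20·log₁₀(0.64) = 3.88 dB
P_refl/P_inc = |Γ|² = 0.409

RL ≈ 3.88 dB; 40.9% of incident power reflected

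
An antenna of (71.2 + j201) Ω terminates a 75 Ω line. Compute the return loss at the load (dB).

Γ = (-3.8 + j201)/(146.2 + j201), |Γ| = 0.809
RL = −20·log₁₀|Γ| = −20·log₁₀(0.809)

RL ≈ 1.84 dB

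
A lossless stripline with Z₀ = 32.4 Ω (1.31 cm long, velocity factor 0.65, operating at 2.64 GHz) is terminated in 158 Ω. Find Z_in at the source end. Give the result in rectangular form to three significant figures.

λ = v/f = 0.65·c / 2.64 GHz = 0.0739 m
βl = 2π·l/λ = 2π × 0.177 = 63.8°
tan(βl) = tan(63.8°) = 2.04
Z_in = Z_0·(Z_L + jZ_0·tanβl)/(Z_0 + jZ_L·tanβl)
     = 32.4·(158 + j66)/(32.4 + j322)

Z_in ≈ 8.16 − j15.1 Ω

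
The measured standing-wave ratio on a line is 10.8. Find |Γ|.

|Γ| ≈ 0.831

|Γ| = (S − 1)/(S + 1) = (10.8 − 1)/(10.8 + 1) = 9.8/11.8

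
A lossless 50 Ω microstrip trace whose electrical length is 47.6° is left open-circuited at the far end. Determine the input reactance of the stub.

X_in ≈ -45.7 Ω (capacitive)

tan(βl) = 1.1
For an open-circuited stub, Z_in = −jZ_0·cot(βl) = −jZ_0/tan(βl)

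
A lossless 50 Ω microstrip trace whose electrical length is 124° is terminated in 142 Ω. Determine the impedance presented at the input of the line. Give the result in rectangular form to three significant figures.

Z_in ≈ 24.2 + j28 Ω

tan(βl) = tan(124°) = -1.48
Z_in = Z_0·(Z_L + jZ_0·tanβl)/(Z_0 + jZ_L·tanβl)
     = 50·(142 − j74.1)/(50 − j211)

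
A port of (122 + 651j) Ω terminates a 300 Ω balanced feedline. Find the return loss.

RL ≈ 1.21 dB

Γ = (-178 + j651)/(422 + j651), |Γ| = 0.87
RL = −20·log₁₀|Γ| = −20·log₁₀(0.87)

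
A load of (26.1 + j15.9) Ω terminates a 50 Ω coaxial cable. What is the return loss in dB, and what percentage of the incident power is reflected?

Γ = (-23.9 + j15.9)/(76.1 + j15.9), |Γ| = 0.369
RL = −20·log₁₀(0.369) = 8.65 dB
P_refl/P_inc = |Γ|² = 0.136

RL ≈ 8.65 dB; 13.6% of incident power reflected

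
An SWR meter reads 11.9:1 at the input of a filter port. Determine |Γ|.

|Γ| ≈ 0.845

|Γ| = (S − 1)/(S + 1) = (11.9 − 1)/(11.9 + 1) = 10.9/12.9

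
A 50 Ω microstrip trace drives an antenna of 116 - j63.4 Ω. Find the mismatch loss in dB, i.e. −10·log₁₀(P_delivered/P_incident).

mismatch loss ≈ 1.34 dB

Γ = (66 − j63.4)/(166 − j63.4), |Γ| = 0.515
|Γ|² = 0.265, so P_del/P_inc = 1 − |Γ|² = 0.735
ML = −10·log₁₀(1 − |Γ|²)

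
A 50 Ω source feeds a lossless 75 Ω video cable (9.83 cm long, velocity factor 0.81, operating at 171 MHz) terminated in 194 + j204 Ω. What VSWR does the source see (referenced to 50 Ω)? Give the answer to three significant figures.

VSWR ≈ 8.23

λ = v/f = 0.81·c / 171 MHz = 1.42 m
βl = 2π·l/λ = 2π × 0.0692 = 24.9°
tan(βl) = 0.464
Z_in = Z_0·(Z_L + jZ_0·tanβl)/(Z_0 + jZ_L·tanβl) = 156 − j196 Ω
Γ_s = (Z_in − Z_s)/(Z_in + Z_s) = (106 − j196)/(206 − j196), |Γ_s| = 0.783
VSWR = (1 + |Γ_s|)/(1 − |Γ_s|)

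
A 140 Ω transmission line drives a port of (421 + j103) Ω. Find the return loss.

Γ = (281 + j103)/(561 + j103), |Γ| = 0.525
RL = −20·log₁₀|Γ| = −20·log₁₀(0.525)

RL ≈ 5.6 dB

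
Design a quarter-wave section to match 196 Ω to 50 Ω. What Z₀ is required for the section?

Z_qwt = √(Z_0·R_L) = √(50 × 196) = √9800

Z_qwt ≈ 99 Ω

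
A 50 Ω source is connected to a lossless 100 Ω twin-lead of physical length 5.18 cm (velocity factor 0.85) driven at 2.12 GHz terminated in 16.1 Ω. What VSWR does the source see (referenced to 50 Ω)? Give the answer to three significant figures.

λ = v/f = 0.85·c / 2.12 GHz = 0.12 m
βl = 2π·l/λ = 2π × 0.431 = 155°
tan(βl) = -0.466
Z_in = Z_0·(Z_L + jZ_0·tanβl)/(Z_0 + jZ_L·tanβl) = 19.5 − j45.1 Ω
Γ_s = (Z_in − Z_s)/(Z_in + Z_s) = (-30.5 − j45.1)/(69.5 − j45.1), |Γ_s| = 0.657
VSWR = (1 + |Γ_s|)/(1 − |Γ_s|)

VSWR ≈ 4.84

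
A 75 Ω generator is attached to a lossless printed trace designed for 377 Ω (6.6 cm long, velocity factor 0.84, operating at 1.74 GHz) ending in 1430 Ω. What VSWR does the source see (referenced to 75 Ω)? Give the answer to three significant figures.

VSWR ≈ 17.8

λ = v/f = 0.84·c / 1.74 GHz = 0.145 m
βl = 2π·l/λ = 2π × 0.456 = 164°
tan(βl) = -0.286
Z_in = Z_0·(Z_L + jZ_0·tanβl)/(Z_0 + jZ_L·tanβl) = 711 + j663 Ω
Γ_s = (Z_in − Z_s)/(Z_in + Z_s) = (636 + j663)/(786 + j663), |Γ_s| = 0.893
VSWR = (1 + |Γ_s|)/(1 − |Γ_s|)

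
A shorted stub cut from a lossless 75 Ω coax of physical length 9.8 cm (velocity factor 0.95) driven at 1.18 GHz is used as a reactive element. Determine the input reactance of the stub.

λ = v/f = 0.95·c / 1.18 GHz = 0.242 m
βl = 2π·l/λ = 2π × 0.406 = 146°
tan(βl) = -0.673
For a shorted stub, Z_in = jZ_0·tan(βl)

X_in ≈ -50.5 Ω (capacitive)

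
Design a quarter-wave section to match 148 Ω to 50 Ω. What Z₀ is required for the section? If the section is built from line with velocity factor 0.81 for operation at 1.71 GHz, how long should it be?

Z_qwt = √(Z_0·R_L) = √(50 × 148) = √7400
λ = 0.81·c/f = 0.142 m, so l = λ/4 = 0.0355 m

Z_qwt ≈ 86 Ω; length ≈ 3.55 cm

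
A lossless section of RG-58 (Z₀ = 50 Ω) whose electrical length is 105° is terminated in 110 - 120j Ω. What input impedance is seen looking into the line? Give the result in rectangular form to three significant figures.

tan(βl) = tan(105°) = -3.73
Z_in = Z_0·(Z_L + jZ_0·tanβl)/(Z_0 + jZ_L·tanβl)
     = 50·(110 − j307)/(-398 − j411)

Z_in ≈ 12.6 + j25.6 Ω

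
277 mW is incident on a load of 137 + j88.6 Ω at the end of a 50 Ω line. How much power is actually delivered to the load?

P_delivered ≈ 177 mW

|Γ| = |(87 + j88.6)/(187 + j88.6)| = 0.6
|Γ|² = 0.36
P_refl = |Γ|²·P_inc = 99.7 mW, P_del = (1 − |Γ|²)·P_inc = 177 mW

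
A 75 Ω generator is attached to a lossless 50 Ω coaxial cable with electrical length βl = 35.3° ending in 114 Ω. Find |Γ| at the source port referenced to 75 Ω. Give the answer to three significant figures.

|Γ| ≈ 0.384

tan(βl) = 0.708
Z_in = Z_0·(Z_L + jZ_0·tanβl)/(Z_0 + jZ_L·tanβl) = 47.5 − j41.2 Ω
Γ_s = (Z_in − Z_s)/(Z_in + Z_s) = (-27.5 − j41.2)/(122 − j41.2), |Γ_s| = 0.384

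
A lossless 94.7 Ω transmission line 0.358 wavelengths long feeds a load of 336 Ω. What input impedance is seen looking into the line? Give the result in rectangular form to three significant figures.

Z_in ≈ 41.9 + j66.8 Ω

βl = 2π × 0.358 = 129°
tan(βl) = tan(129°) = -1.24
Z_in = Z_0·(Z_L + jZ_0·tanβl)/(Z_0 + jZ_L·tanβl)
     = 94.7·(336 − j117)/(94.7 − j417)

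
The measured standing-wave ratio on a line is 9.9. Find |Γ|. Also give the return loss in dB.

|Γ| = (S − 1)/(S + 1) = (9.9 − 1)/(9.9 + 1) = 8.9/10.9
RL = −20·log₁₀|Γ| = −20·log₁₀(0.817)

|Γ| ≈ 0.817; return loss ≈ 1.76 dB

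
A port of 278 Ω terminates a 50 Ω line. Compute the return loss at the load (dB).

RL ≈ 3.16 dB

Γ = (278 − 50)/(278 + 50) = 0.695
RL = −20·log₁₀|Γ| = −20·log₁₀(0.695)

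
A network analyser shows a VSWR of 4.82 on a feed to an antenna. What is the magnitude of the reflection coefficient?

|Γ| = (S − 1)/(S + 1) = (4.82 − 1)/(4.82 + 1) = 3.82/5.82

|Γ| ≈ 0.656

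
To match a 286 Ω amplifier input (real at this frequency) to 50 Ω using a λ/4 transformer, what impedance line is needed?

Z_qwt = √(Z_0·R_L) = √(50 × 286) = √14300

Z_qwt ≈ 120 Ω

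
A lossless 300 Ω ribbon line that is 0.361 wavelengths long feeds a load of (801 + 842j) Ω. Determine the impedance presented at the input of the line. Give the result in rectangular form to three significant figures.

Z_in ≈ 66.8 + j160 Ω

βl = 2π × 0.361 = 130°
tan(βl) = tan(130°) = -1.19
Z_in = Z_0·(Z_L + jZ_0·tanβl)/(Z_0 + jZ_L·tanβl)
     = 300·(801 + j484)/(1300 − j956)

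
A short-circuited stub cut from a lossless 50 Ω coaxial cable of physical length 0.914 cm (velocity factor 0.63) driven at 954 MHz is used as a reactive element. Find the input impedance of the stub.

Z_in ≈ +j14.9 Ω

λ = v/f = 0.63·c / 954 MHz = 0.198 m
βl = 2π·l/λ = 2π × 0.0461 = 16.6°
tan(βl) = 0.298
For a short-circuited stub, Z_in = jZ_0·tan(βl)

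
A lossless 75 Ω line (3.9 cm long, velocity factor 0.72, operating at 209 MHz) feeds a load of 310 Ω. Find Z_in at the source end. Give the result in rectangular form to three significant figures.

Z_in ≈ 164 − j146 Ω

λ = v/f = 0.72·c / 209 MHz = 1.03 m
βl = 2π·l/λ = 2π × 0.0377 = 13.6°
tan(βl) = tan(13.6°) = 0.242
Z_in = Z_0·(Z_L + jZ_0·tanβl)/(Z_0 + jZ_L·tanβl)
     = 75·(310 + j18.1)/(75 + j74.9)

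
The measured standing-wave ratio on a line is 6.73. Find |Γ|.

|Γ| = (S − 1)/(S + 1) = (6.73 − 1)/(6.73 + 1) = 5.73/7.73

|Γ| ≈ 0.741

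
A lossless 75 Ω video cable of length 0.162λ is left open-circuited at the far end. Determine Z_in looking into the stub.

βl = 2π × 0.162 = 58.3°
tan(βl) = 1.62
For an open-circuited stub, Z_in = −jZ_0·cot(βl) = −jZ_0/tan(βl)

Z_in ≈ −j46.3 Ω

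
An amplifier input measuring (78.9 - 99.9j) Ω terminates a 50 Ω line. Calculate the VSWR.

Γ = (Z_L − Z_0)/(Z_L + Z_0) = (28.9 − j99.9)/(128.9 − j99.9)
|Γ| = 104/163 = 0.638
VSWR = (1 + |Γ|)/(1 − |Γ|) = 1.64/0.362

VSWR ≈ 4.52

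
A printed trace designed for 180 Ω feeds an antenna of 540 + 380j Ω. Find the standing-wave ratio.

Γ = (Z_L − Z_0)/(Z_L + Z_0) = (360 + j380)/(720 + j380)
|Γ| = 523/814 = 0.643
VSWR = (1 + |Γ|)/(1 − |Γ|) = 1.64/0.357

VSWR ≈ 4.6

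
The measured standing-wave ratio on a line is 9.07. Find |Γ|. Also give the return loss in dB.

|Γ| ≈ 0.801; return loss ≈ 1.92 dB

|Γ| = (S − 1)/(S + 1) = (9.07 − 1)/(9.07 + 1) = 8.07/10.1
RL = −20·log₁₀|Γ| = −20·log₁₀(0.801)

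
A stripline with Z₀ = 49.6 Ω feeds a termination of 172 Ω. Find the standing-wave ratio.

VSWR ≈ 3.47

For a purely resistive load, VSWR = R_L/Z_0 or Z_0/R_L (whichever > 1) = 172/49.6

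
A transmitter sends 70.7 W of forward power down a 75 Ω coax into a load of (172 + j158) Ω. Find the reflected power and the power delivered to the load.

P_reflected ≈ 28.3 W; P_delivered ≈ 42.4 W

|Γ| = |(97 + j158)/(247 + j158)| = 0.632
|Γ|² = 0.4
P_refl = |Γ|²·P_inc = 28.3 W, P_del = (1 − |Γ|²)·P_inc = 42.4 W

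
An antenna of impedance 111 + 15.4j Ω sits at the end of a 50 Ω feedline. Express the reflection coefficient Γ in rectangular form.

Γ = (Z_L − Z_0)/(Z_L + Z_0) = (61 + j15.4)/(161 + j15.4)

Γ ≈ 0.385 + j0.0589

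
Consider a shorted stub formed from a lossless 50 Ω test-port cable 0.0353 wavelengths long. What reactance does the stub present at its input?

βl = 2π × 0.0353 = 12.7°
tan(βl) = 0.226
For a shorted stub, Z_in = jZ_0·tan(βl)

X_in ≈ 11.3 Ω (inductive)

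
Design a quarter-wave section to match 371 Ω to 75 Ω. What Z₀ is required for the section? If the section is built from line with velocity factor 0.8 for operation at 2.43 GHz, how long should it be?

Z_qwt ≈ 167 Ω; length ≈ 2.47 cm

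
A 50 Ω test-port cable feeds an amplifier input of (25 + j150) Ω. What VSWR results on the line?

Γ = (Z_L − Z_0)/(Z_L + Z_0) = (-25 + j150)/(75 + j150)
|Γ| = 152/168 = 0.907
VSWR = (1 + |Γ|)/(1 − |Γ|) = 1.91/0.0932

VSWR ≈ 20.5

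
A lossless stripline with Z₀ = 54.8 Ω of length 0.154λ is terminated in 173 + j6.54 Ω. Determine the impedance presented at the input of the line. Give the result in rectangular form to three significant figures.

Z_in ≈ 24.8 − j33.3 Ω

βl = 2π × 0.154 = 55.4°
tan(βl) = tan(55.4°) = 1.45
Z_in = Z_0·(Z_L + jZ_0·tanβl)/(Z_0 + jZ_L·tanβl)
     = 54.8·(173 + j86.1)/(45.3 + j251)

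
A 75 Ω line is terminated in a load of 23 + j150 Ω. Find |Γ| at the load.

|Γ| ≈ 0.886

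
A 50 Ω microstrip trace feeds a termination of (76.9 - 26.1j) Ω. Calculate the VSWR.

VSWR ≈ 1.81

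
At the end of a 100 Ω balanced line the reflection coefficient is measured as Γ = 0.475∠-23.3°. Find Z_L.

Z_L ≈ 219 − j106 Ω

Z_L = Z_0·(1 + Γ)/(1 − Γ) = 100·(1.44 − j0.188)/(0.564 + j0.188)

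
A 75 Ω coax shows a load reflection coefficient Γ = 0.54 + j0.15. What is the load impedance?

Z_L = Z_0·(1 + Γ)/(1 − Γ) = 75·(1.54 + j0.15)/(0.46 − j0.15)

Z_L ≈ 220 + j96.1 Ω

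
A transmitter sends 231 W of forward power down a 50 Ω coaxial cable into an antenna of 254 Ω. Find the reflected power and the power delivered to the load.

P_reflected ≈ 104 W; P_delivered ≈ 127 W

Γ = (254 − 50)/(254 + 50) = 0.671
|Γ|² = 0.45
P_refl = |Γ|²·P_inc = 104 W, P_del = (1 − |Γ|²)·P_inc = 127 W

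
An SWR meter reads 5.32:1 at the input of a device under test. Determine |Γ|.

|Γ| ≈ 0.684

|Γ| = (S − 1)/(S + 1) = (5.32 − 1)/(5.32 + 1) = 4.32/6.32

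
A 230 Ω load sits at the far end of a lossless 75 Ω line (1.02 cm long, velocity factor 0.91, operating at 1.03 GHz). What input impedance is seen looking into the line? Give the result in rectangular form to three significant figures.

Z_in ≈ 155 − j98.9 Ω

λ = v/f = 0.91·c / 1.03 GHz = 0.265 m
βl = 2π·l/λ = 2π × 0.0385 = 13.9°
tan(βl) = tan(13.9°) = 0.247
Z_in = Z_0·(Z_L + jZ_0·tanβl)/(Z_0 + jZ_L·tanβl)
     = 75·(230 + j18.5)/(75 + j56.7)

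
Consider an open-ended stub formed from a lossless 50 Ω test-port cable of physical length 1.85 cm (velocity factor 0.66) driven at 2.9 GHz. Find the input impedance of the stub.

Z_in ≈ +j6.62 Ω

λ = v/f = 0.66·c / 2.9 GHz = 0.0683 m
βl = 2π·l/λ = 2π × 0.271 = 97.5°
tan(βl) = -7.55
For an open-ended stub, Z_in = −jZ_0·cot(βl) = −jZ_0/tan(βl)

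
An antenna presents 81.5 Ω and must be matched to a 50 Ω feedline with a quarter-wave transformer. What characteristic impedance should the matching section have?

Z_qwt = √(Z_0·R_L) = √(50 × 81.5) = √4075

Z_qwt ≈ 63.8 Ω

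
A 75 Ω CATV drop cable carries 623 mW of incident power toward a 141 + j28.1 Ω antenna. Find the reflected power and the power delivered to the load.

P_reflected ≈ 67.6 mW; P_delivered ≈ 555 mW

|Γ| = |(66 + j28.1)/(216 + j28.1)| = 0.329
|Γ|² = 0.108
P_refl = |Γ|²·P_inc = 67.6 mW, P_del = (1 − |Γ|²)·P_inc = 555 mW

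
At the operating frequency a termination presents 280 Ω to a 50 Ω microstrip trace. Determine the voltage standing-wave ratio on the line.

VSWR ≈ 5.6

For a purely resistive load, VSWR = R_L/Z_0 or Z_0/R_L (whichever > 1) = 280/50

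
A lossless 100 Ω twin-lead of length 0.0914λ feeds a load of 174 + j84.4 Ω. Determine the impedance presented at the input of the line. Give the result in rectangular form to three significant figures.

Z_in ≈ 168 − j87 Ω

βl = 2π × 0.0914 = 32.9°
tan(βl) = tan(32.9°) = 0.647
Z_in = Z_0·(Z_L + jZ_0·tanβl)/(Z_0 + jZ_L·tanβl)
     = 100·(174 + j149)/(45.4 + j113)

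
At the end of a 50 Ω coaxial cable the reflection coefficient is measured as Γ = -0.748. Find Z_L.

Z_L ≈ 7.21 Ω

Z_L = Z_0·(1 + Γ)/(1 − Γ) = 50·(0.252)/(1.75)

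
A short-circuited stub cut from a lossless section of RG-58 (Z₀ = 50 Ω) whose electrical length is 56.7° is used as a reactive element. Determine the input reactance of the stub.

tan(βl) = 1.52
For a short-circuited stub, Z_in = jZ_0·tan(βl)

X_in ≈ 76.1 Ω (inductive)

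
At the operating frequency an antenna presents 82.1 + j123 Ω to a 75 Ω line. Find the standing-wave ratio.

Γ = (Z_L − Z_0)/(Z_L + Z_0) = (7.1 + j123)/(157.1 + j123)
|Γ| = 123/200 = 0.617
VSWR = (1 + |Γ|)/(1 − |Γ|) = 1.62/0.383

VSWR ≈ 4.23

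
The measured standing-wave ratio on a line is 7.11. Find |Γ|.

|Γ| = (S − 1)/(S + 1) = (7.11 − 1)/(7.11 + 1) = 6.11/8.11

|Γ| ≈ 0.753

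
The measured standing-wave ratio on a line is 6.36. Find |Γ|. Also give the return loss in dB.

|Γ| ≈ 0.728; return loss ≈ 2.75 dB

|Γ| = (S − 1)/(S + 1) = (6.36 − 1)/(6.36 + 1) = 5.36/7.36
RL = −20·log₁₀|Γ| = −20·log₁₀(0.728)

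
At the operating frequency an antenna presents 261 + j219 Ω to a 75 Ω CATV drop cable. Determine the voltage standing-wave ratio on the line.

VSWR ≈ 6.05

Γ = (Z_L − Z_0)/(Z_L + Z_0) = (186 + j219)/(336 + j219)
|Γ| = 287/401 = 0.716
VSWR = (1 + |Γ|)/(1 − |Γ|) = 1.72/0.284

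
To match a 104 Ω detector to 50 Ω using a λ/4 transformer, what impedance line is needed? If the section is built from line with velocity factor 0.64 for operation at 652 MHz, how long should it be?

Z_qwt ≈ 72.1 Ω; length ≈ 7.36 cm

Z_qwt = √(Z_0·R_L) = √(50 × 104) = √5200
λ = 0.64·c/f = 0.294 m, so l = λ/4 = 0.0736 m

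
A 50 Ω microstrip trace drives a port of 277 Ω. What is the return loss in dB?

RL ≈ 3.17 dB

Γ = (277 − 50)/(277 + 50) = 0.694
RL = −20·log₁₀|Γ| = −20·log₁₀(0.694)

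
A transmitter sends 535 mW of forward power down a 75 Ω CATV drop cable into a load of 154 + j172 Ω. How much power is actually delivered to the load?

|Γ| = |(79 + j172)/(229 + j172)| = 0.661
|Γ|² = 0.437
P_refl = |Γ|²·P_inc = 234 mW, P_del = (1 − |Γ|²)·P_inc = 301 mW

P_delivered ≈ 301 mW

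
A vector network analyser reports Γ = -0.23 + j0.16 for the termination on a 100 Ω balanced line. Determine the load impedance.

Z_L ≈ 59.9 + j20.8 Ω

Z_L = Z_0·(1 + Γ)/(1 − Γ) = 100·(0.77 + j0.16)/(1.23 − j0.16)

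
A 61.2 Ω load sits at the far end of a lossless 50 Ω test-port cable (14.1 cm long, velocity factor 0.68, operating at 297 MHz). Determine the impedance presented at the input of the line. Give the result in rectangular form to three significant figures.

λ = v/f = 0.68·c / 297 MHz = 0.687 m
βl = 2π·l/λ = 2π × 0.205 = 73.9°
tan(βl) = tan(73.9°) = 3.46
Z_in = Z_0·(Z_L + jZ_0·tanβl)/(Z_0 + jZ_L·tanβl)
     = 50·(61.2 + j173)/(50 + j212)

Z_in ≈ 41.9 − j4.55 Ω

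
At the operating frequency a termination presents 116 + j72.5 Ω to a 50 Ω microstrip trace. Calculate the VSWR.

Γ = (Z_L − Z_0)/(Z_L + Z_0) = (66 + j72.5)/(166 + j72.5)
|Γ| = 98/181 = 0.541
VSWR = (1 + |Γ|)/(1 − |Γ|) = 1.54/0.459

VSWR ≈ 3.36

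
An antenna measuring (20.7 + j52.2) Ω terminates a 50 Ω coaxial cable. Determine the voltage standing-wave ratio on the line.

VSWR ≈ 5.27

Γ = (Z_L − Z_0)/(Z_L + Z_0) = (-29.3 + j52.2)/(70.7 + j52.2)
|Γ| = 59.9/87.9 = 0.681
VSWR = (1 + |Γ|)/(1 − |Γ|) = 1.68/0.319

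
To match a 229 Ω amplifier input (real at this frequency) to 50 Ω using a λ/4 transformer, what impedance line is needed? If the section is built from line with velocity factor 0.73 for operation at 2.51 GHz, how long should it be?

Z_qwt ≈ 107 Ω; length ≈ 2.18 cm

Z_qwt = √(Z_0·R_L) = √(50 × 229) = √11450
λ = 0.73·c/f = 0.0873 m, so l = λ/4 = 0.0218 m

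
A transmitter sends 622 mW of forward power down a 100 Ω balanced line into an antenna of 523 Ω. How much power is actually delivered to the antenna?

Γ = (523 − 100)/(523 + 100) = 0.679
|Γ|² = 0.461
P_refl = |Γ|²·P_inc = 287 mW, P_del = (1 − |Γ|²)·P_inc = 335 mW

P_delivered ≈ 335 mW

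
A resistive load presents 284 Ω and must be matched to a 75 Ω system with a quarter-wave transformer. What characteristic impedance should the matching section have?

Z_qwt = √(Z_0·R_L) = √(75 × 284) = √21300

Z_qwt ≈ 146 Ω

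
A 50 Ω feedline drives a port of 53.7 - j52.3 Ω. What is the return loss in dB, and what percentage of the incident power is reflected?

Γ = (3.7 − j52.3)/(103.7 − j52.3), |Γ| = 0.451
RL = −20·log₁₀(0.451) = 6.91 dB
P_refl/P_inc = |Γ|² = 0.204

RL ≈ 6.91 dB; 20.4% of incident power reflected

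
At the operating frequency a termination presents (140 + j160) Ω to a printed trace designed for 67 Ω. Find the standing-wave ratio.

VSWR ≈ 5.1

Γ = (Z_L − Z_0)/(Z_L + Z_0) = (73 + j160)/(207 + j160)
|Γ| = 176/262 = 0.672
VSWR = (1 + |Γ|)/(1 − |Γ|) = 1.67/0.328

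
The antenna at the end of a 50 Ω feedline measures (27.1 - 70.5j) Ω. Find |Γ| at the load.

|Γ| ≈ 0.71

Γ = (Z_L − Z_0)/(Z_L + Z_0) = (-22.9 − j70.5)/(77.1 − j70.5)
|Γ| = 74.1/104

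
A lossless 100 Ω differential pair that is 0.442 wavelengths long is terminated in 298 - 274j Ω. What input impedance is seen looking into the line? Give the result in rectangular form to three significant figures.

Z_in ≈ 264 + j273 Ω

βl = 2π × 0.442 = 159°
tan(βl) = tan(159°) = -0.381
Z_in = Z_0·(Z_L + jZ_0·tanβl)/(Z_0 + jZ_L·tanβl)
     = 100·(298 − j312)/(-4.52 − j114)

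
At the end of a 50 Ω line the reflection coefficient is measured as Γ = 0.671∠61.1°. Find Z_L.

Z_L ≈ 34.3 + j73.3 Ω

Z_L = Z_0·(1 + Γ)/(1 − Γ) = 50·(1.32 + j0.587)/(0.676 − j0.587)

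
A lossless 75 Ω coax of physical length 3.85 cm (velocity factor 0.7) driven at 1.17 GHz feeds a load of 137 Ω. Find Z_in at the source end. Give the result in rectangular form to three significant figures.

λ = v/f = 0.7·c / 1.17 GHz = 0.179 m
βl = 2π·l/λ = 2π × 0.214 = 77.2°
tan(βl) = tan(77.2°) = 4.41
Z_in = Z_0·(Z_L + jZ_0·tanβl)/(Z_0 + jZ_L·tanβl)
     = 75·(137 + j331)/(75 + j604)

Z_in ≈ 42.5 − j11.7 Ω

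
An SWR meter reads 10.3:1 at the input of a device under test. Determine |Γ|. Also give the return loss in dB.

|Γ| = (S − 1)/(S + 1) = (10.3 − 1)/(10.3 + 1) = 9.3/11.3
RL = −20·log₁₀|Γ| = −20·log₁₀(0.823)

|Γ| ≈ 0.823; return loss ≈ 1.69 dB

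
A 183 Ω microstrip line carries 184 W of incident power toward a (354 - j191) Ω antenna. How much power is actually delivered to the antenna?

|Γ| = |(171 − j191)/(537 − j191)| = 0.45
|Γ|² = 0.202
P_refl = |Γ|²·P_inc = 37.2 W, P_del = (1 − |Γ|²)·P_inc = 147 W

P_delivered ≈ 147 W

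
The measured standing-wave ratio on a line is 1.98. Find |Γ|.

|Γ| ≈ 0.329

|Γ| = (S − 1)/(S + 1) = (1.98 − 1)/(1.98 + 1) = 0.98/2.98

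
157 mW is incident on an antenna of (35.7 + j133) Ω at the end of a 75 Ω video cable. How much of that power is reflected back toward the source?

|Γ| = |(-39.3 + j133)/(110.7 + j133)| = 0.801
|Γ|² = 0.642
P_refl = |Γ|²·P_inc = 101 mW, P_del = (1 − |Γ|²)·P_inc = 56.2 mW

P_reflected ≈ 101 mW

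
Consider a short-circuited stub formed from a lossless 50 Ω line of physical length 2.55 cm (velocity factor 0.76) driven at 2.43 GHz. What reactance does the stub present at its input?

X_in ≈ -363 Ω (capacitive)

λ = v/f = 0.76·c / 2.43 GHz = 0.0938 m
βl = 2π·l/λ = 2π × 0.272 = 97.8°
tan(βl) = -7.26
For a short-circuited stub, Z_in = jZ_0·tan(βl)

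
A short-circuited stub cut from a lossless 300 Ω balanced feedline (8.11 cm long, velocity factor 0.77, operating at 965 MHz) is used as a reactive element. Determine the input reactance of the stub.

λ = v/f = 0.77·c / 965 MHz = 0.239 m
βl = 2π·l/λ = 2π × 0.339 = 122°
tan(βl) = -1.6
For a short-circuited stub, Z_in = jZ_0·tan(βl)

X_in ≈ -481 Ω (capacitive)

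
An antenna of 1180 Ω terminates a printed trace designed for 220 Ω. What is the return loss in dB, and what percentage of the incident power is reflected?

Γ = (1180 − 220)/(1180 + 220) = 0.686
RL = −20·log₁₀(0.686) = 3.28 dB
P_refl/P_inc = |Γ|² = 0.47

RL ≈ 3.28 dB; 47% of incident power reflected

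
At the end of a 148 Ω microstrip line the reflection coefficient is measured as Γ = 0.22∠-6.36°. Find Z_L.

Z_L = Z_0·(1 + Γ)/(1 − Γ) = 148·(1.22 − j0.0244)/(0.781 + j0.0244)

Z_L ≈ 230 − j11.8 Ω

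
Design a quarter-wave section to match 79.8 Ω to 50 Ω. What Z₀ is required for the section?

Z_qwt = √(Z_0·R_L) = √(50 × 79.8) = √3990

Z_qwt ≈ 63.2 Ω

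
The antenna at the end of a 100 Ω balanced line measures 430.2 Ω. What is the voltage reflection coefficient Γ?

Γ = 0.623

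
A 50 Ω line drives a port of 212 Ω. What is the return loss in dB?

Γ = (212 − 50)/(212 + 50) = 0.618
RL = −20·log₁₀|Γ| = −20·log₁₀(0.618)

RL ≈ 4.18 dB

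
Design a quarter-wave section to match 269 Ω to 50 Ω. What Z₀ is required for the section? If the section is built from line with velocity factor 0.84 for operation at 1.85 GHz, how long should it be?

Z_qwt = √(Z_0·R_L) = √(50 × 269) = √13450
λ = 0.84·c/f = 0.136 m, so l = λ/4 = 0.0341 m

Z_qwt ≈ 116 Ω; length ≈ 3.41 cm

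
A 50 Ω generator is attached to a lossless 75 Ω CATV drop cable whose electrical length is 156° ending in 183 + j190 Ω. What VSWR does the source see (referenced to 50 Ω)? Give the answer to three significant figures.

tan(βl) = -0.445
Z_in = Z_0·(Z_L + jZ_0·tanβl)/(Z_0 + jZ_L·tanβl) = 38.4 + j93.2 Ω
Γ_s = (Z_in − Z_s)/(Z_in + Z_s) = (-11.6 + j93.2)/(88.4 + j93.2), |Γ_s| = 0.731
VSWR = (1 + |Γ_s|)/(1 − |Γ_s|)

VSWR ≈ 6.44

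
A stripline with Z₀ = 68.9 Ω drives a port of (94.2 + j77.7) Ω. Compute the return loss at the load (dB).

Γ = (25.3 + j77.7)/(163.1 + j77.7), |Γ| = 0.452
RL = −20·log₁₀|Γ| = −20·log₁₀(0.452)

RL ≈ 6.89 dB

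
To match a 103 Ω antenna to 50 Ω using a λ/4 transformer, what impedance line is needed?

Z_qwt ≈ 71.8 Ω

Z_qwt = √(Z_0·R_L) = √(50 × 103) = √5150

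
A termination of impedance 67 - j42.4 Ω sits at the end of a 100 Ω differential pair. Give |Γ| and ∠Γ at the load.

Γ = (Z_L − Z_0)/(Z_L + Z_0) = (-33 − j42.4)/(167 − j42.4)
|Γ| = 53.7/172 = 0.312

Γ ≈ 0.312 ∠ -114°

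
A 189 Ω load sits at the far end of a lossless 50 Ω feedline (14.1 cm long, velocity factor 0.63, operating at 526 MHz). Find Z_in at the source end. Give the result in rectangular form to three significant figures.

Z_in ≈ 30.5 + j52.3 Ω

λ = v/f = 0.63·c / 526 MHz = 0.359 m
βl = 2π·l/λ = 2π × 0.392 = 141°
tan(βl) = tan(141°) = -0.802
Z_in = Z_0·(Z_L + jZ_0·tanβl)/(Z_0 + jZ_L·tanβl)
     = 50·(189 − j40.1)/(50 − j152)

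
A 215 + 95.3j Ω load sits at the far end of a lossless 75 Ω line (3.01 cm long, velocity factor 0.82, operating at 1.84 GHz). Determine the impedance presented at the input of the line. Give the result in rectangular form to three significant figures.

Z_in ≈ 23.3 − j20.9 Ω

λ = v/f = 0.82·c / 1.84 GHz = 0.134 m
βl = 2π·l/λ = 2π × 0.225 = 81°
tan(βl) = tan(81°) = 6.35
Z_in = Z_0·(Z_L + jZ_0·tanβl)/(Z_0 + jZ_L·tanβl)
     = 75·(215 + j572)/(-530 + j1370)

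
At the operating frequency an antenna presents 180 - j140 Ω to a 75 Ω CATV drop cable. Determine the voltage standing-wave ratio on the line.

Γ = (Z_L − Z_0)/(Z_L + Z_0) = (105 − j140)/(255 − j140)
|Γ| = 175/291 = 0.602
VSWR = (1 + |Γ|)/(1 − |Γ|) = 1.6/0.398

VSWR ≈ 4.02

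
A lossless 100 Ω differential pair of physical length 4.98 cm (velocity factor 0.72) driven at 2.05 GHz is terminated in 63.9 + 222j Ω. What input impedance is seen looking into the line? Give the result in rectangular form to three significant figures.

λ = v/f = 0.72·c / 2.05 GHz = 0.105 m
βl = 2π·l/λ = 2π × 0.473 = 170°
tan(βl) = tan(170°) = -0.174
Z_in = Z_0·(Z_L + jZ_0·tanβl)/(Z_0 + jZ_L·tanβl)
     = 100·(63.9 + j205)/(139 − j11.1)

Z_in ≈ 34.1 + j150 Ω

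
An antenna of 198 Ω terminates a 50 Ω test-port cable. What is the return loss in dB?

RL ≈ 4.48 dB

Γ = (198 − 50)/(198 + 50) = 0.597
RL = −20·log₁₀|Γ| = −20·log₁₀(0.597)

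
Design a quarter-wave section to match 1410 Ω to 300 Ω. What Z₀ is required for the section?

Z_qwt = √(Z_0·R_L) = √(300 × 1410) = √423000

Z_qwt ≈ 650 Ω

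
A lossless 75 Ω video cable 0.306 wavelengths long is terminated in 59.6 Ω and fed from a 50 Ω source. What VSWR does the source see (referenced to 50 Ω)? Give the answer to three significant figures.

VSWR ≈ 1.82

βl = 2π × 0.306 = 110°
tan(βl) = -2.72
Z_in = Z_0·(Z_L + jZ_0·tanβl)/(Z_0 + jZ_L·tanβl) = 88.3 − j13.2 Ω
Γ_s = (Z_in − Z_s)/(Z_in + Z_s) = (38.3 − j13.2)/(138 − j13.2), |Γ_s| = 0.292
VSWR = (1 + |Γ_s|)/(1 − |Γ_s|)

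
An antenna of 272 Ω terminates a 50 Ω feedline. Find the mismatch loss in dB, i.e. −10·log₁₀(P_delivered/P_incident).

mismatch loss ≈ 2.8 dB

Γ = (272 − 50)/(272 + 50) = 0.689
|Γ|² = 0.475, so P_del/P_inc = 1 − |Γ|² = 0.525
ML = −10·log₁₀(1 − |Γ|²)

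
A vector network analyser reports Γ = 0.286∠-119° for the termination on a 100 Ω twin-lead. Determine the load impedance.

Z_L ≈ 67.6 − j36.8 Ω

Z_L = Z_0·(1 + Γ)/(1 − Γ) = 100·(0.861 − j0.25)/(1.14 + j0.25)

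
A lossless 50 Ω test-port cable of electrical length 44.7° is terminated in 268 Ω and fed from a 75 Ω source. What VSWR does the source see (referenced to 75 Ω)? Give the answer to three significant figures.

VSWR ≈ 5.81

tan(βl) = 0.99
Z_in = Z_0·(Z_L + jZ_0·tanβl)/(Z_0 + jZ_L·tanβl) = 18.2 − j47.1 Ω
Γ_s = (Z_in − Z_s)/(Z_in + Z_s) = (-56.8 − j47.1)/(93.2 − j47.1), |Γ_s| = 0.706
VSWR = (1 + |Γ_s|)/(1 − |Γ_s|)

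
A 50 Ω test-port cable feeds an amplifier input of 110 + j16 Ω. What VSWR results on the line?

Γ = (Z_L − Z_0)/(Z_L + Z_0) = (60 + j16)/(160 + j16)
|Γ| = 62.1/161 = 0.386
VSWR = (1 + |Γ|)/(1 − |Γ|) = 1.39/0.614

VSWR ≈ 2.26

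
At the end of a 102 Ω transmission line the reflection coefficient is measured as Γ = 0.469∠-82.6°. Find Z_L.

Z_L ≈ 72.4 − j86.3 Ω

Z_L = Z_0·(1 + Γ)/(1 − Γ) = 102·(1.06 − j0.465)/(0.94 + j0.465)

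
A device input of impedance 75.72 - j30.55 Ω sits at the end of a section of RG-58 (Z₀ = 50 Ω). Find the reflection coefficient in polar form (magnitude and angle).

Γ ≈ 0.309 ∠ -36.2°

Γ = (Z_L − Z_0)/(Z_L + Z_0) = (25.72 − j30.55)/(125.7 − j30.55)
|Γ| = 39.9/129 = 0.309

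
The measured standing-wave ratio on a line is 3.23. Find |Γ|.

|Γ| ≈ 0.527

|Γ| = (S − 1)/(S + 1) = (3.23 − 1)/(3.23 + 1) = 2.23/4.23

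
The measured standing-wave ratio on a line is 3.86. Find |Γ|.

|Γ| ≈ 0.588

|Γ| = (S − 1)/(S + 1) = (3.86 − 1)/(3.86 + 1) = 2.86/4.86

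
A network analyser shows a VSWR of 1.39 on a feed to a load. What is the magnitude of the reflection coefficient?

|Γ| ≈ 0.163

|Γ| = (S − 1)/(S + 1) = (1.39 − 1)/(1.39 + 1) = 0.39/2.39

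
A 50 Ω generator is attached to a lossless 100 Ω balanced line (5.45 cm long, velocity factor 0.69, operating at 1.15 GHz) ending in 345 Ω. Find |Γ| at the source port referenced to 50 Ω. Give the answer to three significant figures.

λ = v/f = 0.69·c / 1.15 GHz = 0.18 m
βl = 2π·l/λ = 2π × 0.303 = 109°
tan(βl) = -2.9
Z_in = Z_0·(Z_L + jZ_0·tanβl)/(Z_0 + jZ_L·tanβl) = 32.1 + j31.2 Ω
Γ_s = (Z_in − Z_s)/(Z_in + Z_s) = (-17.9 + j31.2)/(82.1 + j31.2), |Γ_s| = 0.41

|Γ| ≈ 0.41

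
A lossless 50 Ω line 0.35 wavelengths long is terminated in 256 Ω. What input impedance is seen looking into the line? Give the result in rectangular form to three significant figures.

Z_in ≈ 14.6 + j34.3 Ω

βl = 2π × 0.35 = 126°
tan(βl) = tan(126°) = -1.38
Z_in = Z_0·(Z_L + jZ_0·tanβl)/(Z_0 + jZ_L·tanβl)
     = 50·(256 − j68.8)/(50 − j352)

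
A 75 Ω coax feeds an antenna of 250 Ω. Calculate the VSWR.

For a purely resistive load, VSWR = R_L/Z_0 or Z_0/R_L (whichever > 1) = 250/75

VSWR ≈ 3.33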